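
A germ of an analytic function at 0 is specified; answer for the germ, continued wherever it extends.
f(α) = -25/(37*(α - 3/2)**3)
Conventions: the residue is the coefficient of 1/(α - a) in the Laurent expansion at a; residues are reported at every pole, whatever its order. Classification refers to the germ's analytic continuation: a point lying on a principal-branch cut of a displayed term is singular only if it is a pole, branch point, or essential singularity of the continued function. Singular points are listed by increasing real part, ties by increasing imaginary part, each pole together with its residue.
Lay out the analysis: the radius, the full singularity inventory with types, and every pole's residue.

Radius of convergence at 0: 3/2.
At 3/2: a pole of order 3; residue 0.

Denominator factor (α - 3/2)^3: pole of order 3 at 3/2, modulus 3/2.
The radius of convergence is the smallest modulus among the singular points: 3/2.
At the order-3 pole 3/2 set g(α) = (α - (3/2))^3*f(α) = -25/37.
Order-3 pole: residue = g''(a)/2; g''(3/2) = 0, so the residue is 0.


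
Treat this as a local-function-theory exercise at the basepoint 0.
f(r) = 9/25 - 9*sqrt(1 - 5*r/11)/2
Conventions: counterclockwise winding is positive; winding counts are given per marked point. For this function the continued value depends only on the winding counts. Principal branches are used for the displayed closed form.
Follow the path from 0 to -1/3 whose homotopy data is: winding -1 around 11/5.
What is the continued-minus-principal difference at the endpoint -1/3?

The rational part is single-valued and drops out of the difference; each branch term changes only by its own monodromy.
(-9/2)*sqrt(1 - r/(11/5)): winding -1 is odd, the square root flips sign, contributing -2*(-9/2)*sqrt(1 - (-1/3)/(11/5)) = -2*(-9/2)*sqrt(38/33) = (3/11)*sqrt(1254).
Summing the contributions at r = -1/3 gives (3/11)*sqrt(1254).

Continued minus principal equals (3/11)*sqrt(1254).


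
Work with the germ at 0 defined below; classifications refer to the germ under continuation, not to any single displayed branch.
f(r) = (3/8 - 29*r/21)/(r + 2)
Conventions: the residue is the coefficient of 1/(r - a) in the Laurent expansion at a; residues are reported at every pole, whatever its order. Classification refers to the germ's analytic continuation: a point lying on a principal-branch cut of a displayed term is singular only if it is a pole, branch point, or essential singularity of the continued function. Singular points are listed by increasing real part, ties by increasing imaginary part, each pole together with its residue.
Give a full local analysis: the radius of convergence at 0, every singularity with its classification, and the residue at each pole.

Radius of convergence at 0: 2.
At -2: a pole of order 1; residue 527/168.

Denominator factor (r + 2): pole of order 1 at -2, modulus 2.
The radius of convergence is the smallest modulus among the singular points: 2.
At the order-1 pole -2 set g(r) = (r - (-2))*f(r) = 3/8 - 29*r/21.
Simple pole: residue = g(a) at a = -2, which is 527/168.


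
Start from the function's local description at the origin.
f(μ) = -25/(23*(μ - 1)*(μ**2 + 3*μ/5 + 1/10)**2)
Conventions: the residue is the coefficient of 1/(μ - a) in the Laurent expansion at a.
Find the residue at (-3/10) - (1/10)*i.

The factor μ**2 + 3*μ/5 + 1/10 splits as (μ - a)(μ - a') with a = (-3/10) - (1/10)*i, a' = (-3/10) + (1/10)*i. At the order-2 pole a set g(μ) = (μ - a)^2*f(μ) = [-25/(23*(μ - 1))] / (μ - a')^2.
Order-2 pole: residue = g'(a); g'((-3/10) - (1/10)*i) = (1250/6647) + (1397500/6647)*i, so the residue is (1250/6647) + (1397500/6647)*i.

The residue is (1250/6647) + (1397500/6647)*i.


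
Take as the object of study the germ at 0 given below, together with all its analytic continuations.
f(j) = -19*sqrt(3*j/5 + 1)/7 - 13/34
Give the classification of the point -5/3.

The point is an algebraic (square-root) branch point.

The term (-19/7)*sqrt(1 - j/(-5/3)) has argument 1 - -5/3/(-5/3) = 0 at -5/3: a square-root (algebraic, two-sheeted) branch point; the remaining terms are analytic or single-valued there.


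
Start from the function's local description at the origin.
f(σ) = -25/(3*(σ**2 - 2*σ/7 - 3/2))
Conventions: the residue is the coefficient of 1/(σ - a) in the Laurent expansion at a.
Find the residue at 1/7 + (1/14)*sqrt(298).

The factor σ**2 - 2*σ/7 - 3/2 splits as (σ - a)(σ - a') with a = 1/7 + (1/14)*sqrt(298), a' = 1/7 - (1/14)*sqrt(298). At the order-1 pole a set g(σ) = (σ - a)*f(σ) = [-25/3] / (σ - a').
Simple pole: residue = g(a) at a = 1/7 + (1/14)*sqrt(298), which is -(175/894)*sqrt(298).

The residue is -(175/894)*sqrt(298).


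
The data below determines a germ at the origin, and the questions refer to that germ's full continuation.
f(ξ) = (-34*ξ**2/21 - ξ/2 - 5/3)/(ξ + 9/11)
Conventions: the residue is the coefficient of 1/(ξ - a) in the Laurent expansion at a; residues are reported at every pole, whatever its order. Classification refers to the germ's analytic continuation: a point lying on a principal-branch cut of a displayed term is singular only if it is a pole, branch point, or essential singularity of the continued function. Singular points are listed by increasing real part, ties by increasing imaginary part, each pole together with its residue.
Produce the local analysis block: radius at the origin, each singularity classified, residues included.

Radius of convergence at 0: 9/11.
At -9/11: a pole of order 1; residue -11899/5082.

Denominator factor (ξ + 9/11): pole of order 1 at -9/11, modulus 9/11.
The radius of convergence is the smallest modulus among the singular points: 9/11.
At the order-1 pole -9/11 set g(ξ) = (ξ - (-9/11))*f(ξ) = -34*ξ**2/21 - ξ/2 - 5/3.
Simple pole: residue = g(a) at a = -9/11, which is -11899/5082.


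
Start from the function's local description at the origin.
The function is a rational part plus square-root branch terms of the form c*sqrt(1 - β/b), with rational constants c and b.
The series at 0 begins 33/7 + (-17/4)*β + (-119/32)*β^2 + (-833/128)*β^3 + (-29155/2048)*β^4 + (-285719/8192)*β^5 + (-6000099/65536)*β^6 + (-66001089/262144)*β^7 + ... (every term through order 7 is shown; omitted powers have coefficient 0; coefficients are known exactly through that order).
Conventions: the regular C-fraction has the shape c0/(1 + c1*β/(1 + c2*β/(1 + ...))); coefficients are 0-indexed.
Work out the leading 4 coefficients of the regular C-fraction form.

The regular C-fraction coefficients are [33/7, 119/132, -469/264, -231/536].

Taylor coefficients (read off): a_0 = 33/7, a_1 = -17/4, a_2 = -119/32, a_3 = -833/128.
c0 = a_0 = 33/7. Peel one level at a time: if S = 1 + c*β/S' with S'(0) = 1, then c is the β-coefficient of S and S' = c*β/(S - 1).
S_1 = c0/f = 1 + (119/132)*β + (55811/34848)*β^2 + ...; c1 = 119/132.
S_2 = c1*β/(S_1 - 1) = 1 + (-469/264)*β + (-49/64)*β^2 + ...; c2 = -469/264.
S_3 = c2*β/(S_2 - 1) = 1 + (-231/536)*β + ...; c3 = -231/536.


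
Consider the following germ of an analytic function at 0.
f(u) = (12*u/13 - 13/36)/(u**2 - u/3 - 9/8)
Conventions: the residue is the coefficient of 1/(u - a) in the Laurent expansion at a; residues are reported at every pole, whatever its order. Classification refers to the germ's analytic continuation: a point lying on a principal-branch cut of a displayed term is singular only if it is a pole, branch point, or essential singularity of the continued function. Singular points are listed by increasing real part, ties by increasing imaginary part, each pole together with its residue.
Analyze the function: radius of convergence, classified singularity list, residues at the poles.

Radius of convergence at 0: -1/6 + (1/12)*sqrt(166).
At 1/6 - (1/12)*sqrt(166): a pole of order 1; residue 6/13 + (97/12948)*sqrt(166).
At 1/6 + (1/12)*sqrt(166): a pole of order 1; residue 6/13 - (97/12948)*sqrt(166).

Denominator factor (u**2 - u/3 - 9/8): discriminant 83/18, real irrational roots 1/6 + (1/12)*sqrt(166) and 1/6 - (1/12)*sqrt(166); poles of order 1, moduli 1/6 + (1/12)*sqrt(166) and -1/6 + (1/12)*sqrt(166).
The radius of convergence is the smallest modulus among the singular points: -1/6 + (1/12)*sqrt(166).
The factor u**2 - u/3 - 9/8 splits as (u - a)(u - a') with a = 1/6 - (1/12)*sqrt(166), a' = 1/6 + (1/12)*sqrt(166). At the order-1 pole a set g(u) = (u - a)*f(u) = [12*u/13 - 13/36] / (u - a').
Simple pole: residue = g(a) at a = 1/6 - (1/12)*sqrt(166), which is 6/13 + (97/12948)*sqrt(166).
The factor u**2 - u/3 - 9/8 splits as (u - a)(u - a') with a = 1/6 + (1/12)*sqrt(166), a' = 1/6 - (1/12)*sqrt(166). At the order-1 pole a set g(u) = (u - a)*f(u) = [12*u/13 - 13/36] / (u - a').
Simple pole: residue = g(a) at a = 1/6 + (1/12)*sqrt(166), which is 6/13 - (97/12948)*sqrt(166).
List the singular points by increasing real part (a conjugate pair: the negative imaginary part first).


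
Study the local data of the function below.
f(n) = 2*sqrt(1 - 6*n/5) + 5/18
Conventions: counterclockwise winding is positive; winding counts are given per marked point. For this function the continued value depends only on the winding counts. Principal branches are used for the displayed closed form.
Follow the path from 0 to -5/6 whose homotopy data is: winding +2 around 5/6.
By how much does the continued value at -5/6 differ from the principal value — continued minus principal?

The rational part is single-valued and drops out of the difference; each branch term changes only by its own monodromy.
(2)*sqrt(1 - n/(5/6)): winding +2 is even, the square root returns to the same sheet, contribution 0.
Summing the contributions at n = -5/6 gives 0.

Continued minus principal equals 0.


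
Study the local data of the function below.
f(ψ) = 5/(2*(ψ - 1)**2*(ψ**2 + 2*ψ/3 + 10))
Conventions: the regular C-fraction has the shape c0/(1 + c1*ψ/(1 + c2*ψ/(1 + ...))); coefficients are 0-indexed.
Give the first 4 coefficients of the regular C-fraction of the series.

The regular C-fraction coefficients are [1/4, -29/15, 1/2, -21/58].

Taylor coefficients (expand at 0): a_0 = 1/4, a_1 = 29/60, a_2 = 1247/1800, a_3 = 3056/3375.
c0 = a_0 = 1/4. Peel one level at a time: if S = 1 + c*ψ/S' with S'(0) = 1, then c is the ψ-coefficient of S and S' = c*ψ/(S - 1).
S_1 = c0/f = 1 + (-29/15)*ψ + (29/30)*ψ^2 + ...; c1 = -29/15.
S_2 = c1*ψ/(S_1 - 1) = 1 + (1/2)*ψ + (21/116)*ψ^2 + ...; c2 = 1/2.
S_3 = c2*ψ/(S_2 - 1) = 1 + (-21/58)*ψ + ...; c3 = -21/58.


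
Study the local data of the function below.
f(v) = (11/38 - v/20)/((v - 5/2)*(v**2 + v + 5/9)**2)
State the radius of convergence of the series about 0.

The radius of convergence is (1/3)*sqrt(5).

Denominator factor (v**2 + v + 5/9)^2: discriminant -11/9, complex-conjugate roots (-1/2) + ((1/6)*sqrt(11))*i and (-1/2) - ((1/6)*sqrt(11))*i; poles of order 2, moduli (1/3)*sqrt(5) and (1/3)*sqrt(5).
Denominator factor (v - 5/2): pole of order 1 at 5/2, modulus 5/2.
The radius of convergence is the smallest modulus among the singular points: (1/3)*sqrt(5).


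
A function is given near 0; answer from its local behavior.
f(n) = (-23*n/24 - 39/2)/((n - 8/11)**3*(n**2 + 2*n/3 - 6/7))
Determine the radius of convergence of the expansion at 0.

The radius of convergence is -1/3 + (1/21)*sqrt(427).

Denominator factor (n - 8/11)^3: pole of order 3 at 8/11, modulus 8/11.
Denominator factor (n**2 + 2*n/3 - 6/7): discriminant 244/63, real irrational roots -1/3 + (1/21)*sqrt(427) and -1/3 - (1/21)*sqrt(427); poles of order 1, moduli -1/3 + (1/21)*sqrt(427) and 1/3 + (1/21)*sqrt(427).
The radius of convergence is the smallest modulus among the singular points: -1/3 + (1/21)*sqrt(427).


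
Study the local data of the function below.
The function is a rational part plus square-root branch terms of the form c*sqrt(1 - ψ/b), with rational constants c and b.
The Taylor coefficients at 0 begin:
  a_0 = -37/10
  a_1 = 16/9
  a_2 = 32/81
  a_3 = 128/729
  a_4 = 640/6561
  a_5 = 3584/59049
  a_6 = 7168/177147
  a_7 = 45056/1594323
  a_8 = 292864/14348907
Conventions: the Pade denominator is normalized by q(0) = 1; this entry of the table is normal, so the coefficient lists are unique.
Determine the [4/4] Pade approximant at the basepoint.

Taylor coefficients needed (read off): a_0 = -37/10, a_1 = 16/9, a_2 = 32/81, a_3 = 128/729, a_4 = 640/6561, a_5 = 3584/59049, a_6 = 7168/177147, a_7 = 45056/1594323, a_8 = 292864/14348907.
Write the denominator as Q(ψ) = 1 + q1*ψ + q2*ψ^2 + q3*ψ^3 + q4*ψ^4. Requiring Q*f - P = O(ψ^9) with deg P <= 4 kills the coefficients of ψ^5..ψ^8 in Q*f:
  ψ^5: a_5 + q1*a_4 + q2*a_3 + q3*a_2 + q4*a_1 = 0, i.e. 3584/59049 + (640/6561)*q1 + (128/729)*q2 + (32/81)*q3 + (16/9)*q4 = 0.
  ψ^6: a_6 + q1*a_5 + q2*a_4 + q3*a_3 + q4*a_2 = 0, i.e. 7168/177147 + (3584/59049)*q1 + (640/6561)*q2 + (128/729)*q3 + (32/81)*q4 = 0.
  ψ^7: a_7 + q1*a_6 + q2*a_5 + q3*a_4 + q4*a_3 = 0, i.e. 45056/1594323 + (7168/177147)*q1 + (3584/59049)*q2 + (640/6561)*q3 + (128/729)*q4 = 0.
  ψ^8: a_8 + q1*a_7 + q2*a_6 + q3*a_5 + q4*a_4 = 0, i.e. 292864/14348907 + (45056/1594323)*q1 + (7168/177147)*q2 + (3584/59049)*q3 + (640/6561)*q4 = 0.
Solving this linear system: q1 = -14/9, q2 = 20/27, q3 = -80/729, q4 = 16/6561.
The numerator is Q*f truncated at degree 4: P0 = a_0 = -37/10; P1 = a_1 + q1*a_0 = 113/15; P2 = a_2 + q1*a_1 + q2*a_0 = -46/9; P3 = a_3 + q1*a_2 + q2*a_1 + q3*a_0 = 104/81; P4 = a_4 + q1*a_3 + q2*a_2 + q3*a_1 + q4*a_0 = -952/10935.

The Pade approximant has numerator coefficients [-37/10, 113/15, -46/9, 104/81, -952/10935]; denominator coefficients [1, -14/9, 20/27, -80/729, 16/6561].


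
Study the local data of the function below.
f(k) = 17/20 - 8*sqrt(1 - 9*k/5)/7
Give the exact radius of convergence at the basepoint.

Branch term (-8/7)*sqrt(1 - k/(5/9)): its argument vanishes at k = 5/9, a square-root branch point, modulus 5/9.
The radius of convergence is the smallest modulus among the singular points: 5/9.

The radius of convergence is 5/9.


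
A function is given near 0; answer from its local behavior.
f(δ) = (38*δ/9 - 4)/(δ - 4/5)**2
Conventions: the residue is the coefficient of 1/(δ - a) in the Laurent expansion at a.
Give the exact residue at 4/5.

The residue is 38/9.

At the order-2 pole 4/5 set g(δ) = (δ - (4/5))^2*f(δ) = 38*δ/9 - 4.
Order-2 pole: residue = g'(a); g'(4/5) = 38/9, so the residue is 38/9.


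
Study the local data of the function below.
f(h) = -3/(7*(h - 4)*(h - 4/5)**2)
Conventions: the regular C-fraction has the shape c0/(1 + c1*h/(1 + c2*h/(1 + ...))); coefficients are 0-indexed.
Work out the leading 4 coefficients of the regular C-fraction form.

The regular C-fraction coefficients are [75/448, -11/4, 35/44, -95/154].

Taylor coefficients (expand at 0): a_0 = 75/448, a_1 = 825/1792, a_2 = 3225/3584, a_3 = 21975/14336.
c0 = a_0 = 75/448. Peel one level at a time: if S = 1 + c*h/S' with S'(0) = 1, then c is the h-coefficient of S and S' = c*h/(S - 1).
S_1 = c0/f = 1 + (-11/4)*h + (35/16)*h^2 + ...; c1 = -11/4.
S_2 = c1*h/(S_1 - 1) = 1 + (35/44)*h + (475/968)*h^2 + ...; c2 = 35/44.
S_3 = c2*h/(S_2 - 1) = 1 + (-95/154)*h + ...; c3 = -95/154.


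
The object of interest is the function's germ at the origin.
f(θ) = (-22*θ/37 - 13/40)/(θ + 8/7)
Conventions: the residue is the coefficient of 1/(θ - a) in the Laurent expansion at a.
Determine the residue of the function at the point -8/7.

The residue is 3673/10360.

At the order-1 pole -8/7 set g(θ) = (θ - (-8/7))*f(θ) = -22*θ/37 - 13/40.
Simple pole: residue = g(a) at a = -8/7, which is 3673/10360.


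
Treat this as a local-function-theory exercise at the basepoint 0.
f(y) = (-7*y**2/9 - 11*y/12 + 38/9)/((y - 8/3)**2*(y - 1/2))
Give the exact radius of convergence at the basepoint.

Denominator factor (y - 8/3)^2: pole of order 2 at 8/3, modulus 8/3.
Denominator factor (y - 1/2): pole of order 1 at 1/2, modulus 1/2.
The radius of convergence is the smallest modulus among the singular points: 1/2.

The radius of convergence is 1/2.


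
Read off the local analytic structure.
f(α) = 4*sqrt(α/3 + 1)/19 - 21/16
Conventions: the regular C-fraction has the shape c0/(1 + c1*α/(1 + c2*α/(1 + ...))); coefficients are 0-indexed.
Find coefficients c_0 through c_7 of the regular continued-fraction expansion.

The regular C-fraction coefficients are [-335/304, 32/1005, 69/1340, 335/2484, 79/2484, 69/316, -49/948, -79/588].

Taylor coefficients (expand at 0): a_0 = -335/304, a_1 = 2/57, a_2 = -1/342, a_3 = 1/2052, a_4 = -5/49248, a_5 = 7/295488, a_6 = -7/1181952, a_7 = 11/7091712.
c0 = a_0 = -335/304. Peel one level at a time: if S = 1 + c*α/S' with S'(0) = 1, then c is the α-coefficient of S and S' = c*α/(S - 1).
S_1 = c0/f = 1 + (32/1005)*α + (-184/112225)*α^2 + ...; c1 = 32/1005.
S_2 = c1*α/(S_1 - 1) = 1 + (69/1340)*α + (-1/144)*α^2 + ...; c2 = 69/1340.
S_3 = c2*α/(S_2 - 1) = 1 + (335/2484)*α + (-26465/6170256)*α^2 + ...; c3 = 335/2484.
S_4 = c3*α/(S_3 - 1) = 1 + (79/2484)*α + (-1/144)*α^2 + ...; c4 = 79/2484.
S_5 = c4*α/(S_4 - 1) = 1 + (69/316)*α + (1127/99856)*α^2 + ...; c5 = 69/316.
S_6 = c5*α/(S_5 - 1) = 1 + (-49/948)*α + (-1/144)*α^2 + ...; c6 = -49/948.
S_7 = c6*α/(S_6 - 1) = 1 + (-79/588)*α + ...; c7 = -79/588.


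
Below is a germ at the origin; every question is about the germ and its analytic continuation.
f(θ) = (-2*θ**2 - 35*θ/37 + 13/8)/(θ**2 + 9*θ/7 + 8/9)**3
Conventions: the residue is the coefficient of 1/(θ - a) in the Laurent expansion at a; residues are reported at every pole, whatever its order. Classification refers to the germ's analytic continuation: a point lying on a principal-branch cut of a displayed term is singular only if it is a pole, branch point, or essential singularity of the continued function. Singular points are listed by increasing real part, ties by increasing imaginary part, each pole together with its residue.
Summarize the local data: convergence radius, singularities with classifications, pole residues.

Radius of convergence at 0: (2/3)*sqrt(2).
At (-9/14) - ((1/42)*sqrt(839))*i: a pole of order 3; residue ((3951251955/87407278412)*sqrt(839))*i.
At (-9/14) + ((1/42)*sqrt(839))*i: a pole of order 3; residue -((3951251955/87407278412)*sqrt(839))*i.


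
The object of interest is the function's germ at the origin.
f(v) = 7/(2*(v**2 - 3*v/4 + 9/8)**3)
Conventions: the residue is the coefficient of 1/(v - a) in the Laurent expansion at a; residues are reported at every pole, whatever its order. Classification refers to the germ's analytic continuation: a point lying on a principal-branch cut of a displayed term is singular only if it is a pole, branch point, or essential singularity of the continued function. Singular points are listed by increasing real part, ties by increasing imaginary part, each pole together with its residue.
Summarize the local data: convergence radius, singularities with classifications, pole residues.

Denominator factor (v**2 - 3*v/4 + 9/8)^3: discriminant -63/16, complex-conjugate roots (3/8) + ((3/8)*sqrt(7))*i and (3/8) - ((3/8)*sqrt(7))*i; poles of order 3, moduli (3/4)*sqrt(2) and (3/4)*sqrt(2).
The radius of convergence is the smallest modulus among the singular points: (3/4)*sqrt(2).
The factor v**2 - 3*v/4 + 9/8 splits as (v - a)(v - a') with a = (3/8) - ((3/8)*sqrt(7))*i, a' = (3/8) + ((3/8)*sqrt(7))*i. At the order-3 pole a set g(v) = (v - a)^3*f(v) = [7/2] / (v - a')^3.
Order-3 pole: residue = g''(a)/2; g''((3/8) - ((3/8)*sqrt(7))*i) = ((2048/3969)*sqrt(7))*i, so the residue is ((1024/3969)*sqrt(7))*i.
The factor v**2 - 3*v/4 + 9/8 splits as (v - a)(v - a') with a = (3/8) + ((3/8)*sqrt(7))*i, a' = (3/8) - ((3/8)*sqrt(7))*i. At the order-3 pole a set g(v) = (v - a)^3*f(v) = [7/2] / (v - a')^3.
Order-3 pole: residue = g''(a)/2; g''((3/8) + ((3/8)*sqrt(7))*i) = -((2048/3969)*sqrt(7))*i, so the residue is -((1024/3969)*sqrt(7))*i.
List the singular points by increasing real part (a conjugate pair: the negative imaginary part first).

Radius of convergence at 0: (3/4)*sqrt(2).
At (3/8) - ((3/8)*sqrt(7))*i: a pole of order 3; residue ((1024/3969)*sqrt(7))*i.
At (3/8) + ((3/8)*sqrt(7))*i: a pole of order 3; residue -((1024/3969)*sqrt(7))*i.


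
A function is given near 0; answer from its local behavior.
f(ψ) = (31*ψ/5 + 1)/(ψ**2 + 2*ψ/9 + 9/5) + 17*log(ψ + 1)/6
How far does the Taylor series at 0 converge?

The radius of convergence is 1.

Denominator factor (ψ**2 + 2*ψ/9 + 9/5): discriminant -2896/405, complex-conjugate roots (-1/9) + ((2/45)*sqrt(905))*i and (-1/9) - ((2/45)*sqrt(905))*i; poles of order 1, moduli (3/5)*sqrt(5) and (3/5)*sqrt(5).
Branch term (17/6)*log(1 - ψ/(-1)): its argument vanishes at ψ = -1, a logarithmic branch point, modulus 1.
The radius of convergence is the smallest modulus among the singular points: 1.


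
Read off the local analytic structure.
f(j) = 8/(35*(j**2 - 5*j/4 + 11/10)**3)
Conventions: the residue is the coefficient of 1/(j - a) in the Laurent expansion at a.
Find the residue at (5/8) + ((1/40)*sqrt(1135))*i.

The factor j**2 - 5*j/4 + 11/10 splits as (j - a)(j - a') with a = (5/8) + ((1/40)*sqrt(1135))*i, a' = (5/8) - ((1/40)*sqrt(1135))*i. At the order-3 pole a set g(j) = (j - a)^3*f(j) = [8/35] / (j - a')^3.
Order-3 pole: residue = g''(a)/2; g''((5/8) + ((1/40)*sqrt(1135))*i) = -((491520/81879581)*sqrt(1135))*i, so the residue is -((245760/81879581)*sqrt(1135))*i.

The residue is -((245760/81879581)*sqrt(1135))*i.


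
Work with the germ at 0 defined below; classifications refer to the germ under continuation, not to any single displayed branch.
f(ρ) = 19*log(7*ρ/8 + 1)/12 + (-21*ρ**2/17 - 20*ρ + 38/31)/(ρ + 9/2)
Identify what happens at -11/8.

Denominator factors: ρ + 9/2 = 25/8 at ρ = -11/8 — none vanishes.
Branch term log(1 - ρ/(-8/7)): argument at -11/8 is -13/64, nonzero, so -11/8 is not its branch point (a point on a principal cut is still regular for the continued germ).
So the germ continues analytically to -11/8.

The point is a regular point.


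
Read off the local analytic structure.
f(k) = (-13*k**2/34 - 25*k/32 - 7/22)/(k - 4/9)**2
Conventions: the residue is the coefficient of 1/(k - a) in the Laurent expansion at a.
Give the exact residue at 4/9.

The residue is -5489/4896.

At the order-2 pole 4/9 set g(k) = (k - (4/9))^2*f(k) = -13*k**2/34 - 25*k/32 - 7/22.
Order-2 pole: residue = g'(a); g'(4/9) = -5489/4896, so the residue is -5489/4896.


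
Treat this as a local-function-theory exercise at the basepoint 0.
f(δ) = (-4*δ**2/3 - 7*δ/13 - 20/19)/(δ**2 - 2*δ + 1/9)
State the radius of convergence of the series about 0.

The radius of convergence is 1 - (2/3)*sqrt(2).

Denominator factor (δ**2 - 2*δ + 1/9): discriminant 32/9, real irrational roots 1 + (2/3)*sqrt(2) and 1 - (2/3)*sqrt(2); poles of order 1, moduli 1 + (2/3)*sqrt(2) and 1 - (2/3)*sqrt(2).
The radius of convergence is the smallest modulus among the singular points: 1 - (2/3)*sqrt(2).


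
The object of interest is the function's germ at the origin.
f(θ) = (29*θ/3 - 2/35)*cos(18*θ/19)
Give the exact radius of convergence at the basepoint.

The factor cos(18*θ/19) is entire and contributes no finite singular point.
The polynomial part has no poles.
No finite singular points: the Taylor series at 0 converges everywhere.

The radius of convergence is infinite.


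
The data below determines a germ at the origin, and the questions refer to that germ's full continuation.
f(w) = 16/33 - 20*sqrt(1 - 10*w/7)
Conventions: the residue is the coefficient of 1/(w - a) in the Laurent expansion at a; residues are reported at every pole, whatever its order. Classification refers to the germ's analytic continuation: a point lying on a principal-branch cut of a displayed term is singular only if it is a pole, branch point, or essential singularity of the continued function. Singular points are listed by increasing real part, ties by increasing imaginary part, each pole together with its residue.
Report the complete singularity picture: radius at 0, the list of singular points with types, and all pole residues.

Branch term (-20)*sqrt(1 - w/(7/10)): its argument vanishes at w = 7/10, a square-root branch point, modulus 7/10.
The radius of convergence is the smallest modulus among the singular points: 7/10.

Radius of convergence at 0: 7/10.
At 7/10: an algebraic (square-root) branch point.


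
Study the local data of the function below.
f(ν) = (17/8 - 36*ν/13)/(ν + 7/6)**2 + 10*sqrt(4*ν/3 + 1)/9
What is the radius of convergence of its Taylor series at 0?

The radius of convergence is 3/4.

Denominator factor (ν + 7/6)^2: pole of order 2 at -7/6, modulus 7/6.
Branch term (10/9)*sqrt(1 - ν/(-3/4)): its argument vanishes at ν = -3/4, a square-root branch point, modulus 3/4.
The radius of convergence is the smallest modulus among the singular points: 3/4.


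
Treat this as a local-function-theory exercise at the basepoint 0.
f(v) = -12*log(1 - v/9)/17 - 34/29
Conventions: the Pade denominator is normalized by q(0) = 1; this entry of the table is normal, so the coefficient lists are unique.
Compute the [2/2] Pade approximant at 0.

Taylor coefficients needed (expand at 0): a_0 = -34/29, a_1 = 4/51, a_2 = 2/459, a_3 = 4/12393, a_4 = 1/37179.
Write the denominator as Q(v) = 1 + q1*v + q2*v^2. Requiring Q*f - P = O(v^5) with deg P <= 2 kills the coefficients of v^3..v^4 in Q*f:
  v^3: a_3 + q1*a_2 + q2*a_1 = 0, i.e. 4/12393 + (2/459)*q1 + (4/51)*q2 = 0.
  v^4: a_4 + q1*a_3 + q2*a_2 = 0, i.e. 1/37179 + (4/12393)*q1 + (2/459)*q2 = 0.
Solving this linear system: q1 = -1/9, q2 = 1/486.
The numerator is Q*f truncated at degree 2: P0 = a_0 = -34/29; P1 = a_1 + q1*a_0 = 926/4437; P2 = a_2 + q1*a_1 + q2*a_0 = -811/119799.

The Pade approximant has numerator coefficients [-34/29, 926/4437, -811/119799]; denominator coefficients [1, -1/9, 1/486].


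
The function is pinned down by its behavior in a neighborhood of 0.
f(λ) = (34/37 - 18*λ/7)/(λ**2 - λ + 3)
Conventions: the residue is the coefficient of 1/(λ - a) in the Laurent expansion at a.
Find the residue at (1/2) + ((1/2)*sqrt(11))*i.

The residue is (-9/7) + ((95/2849)*sqrt(11))*i.

The factor λ**2 - λ + 3 splits as (λ - a)(λ - a') with a = (1/2) + ((1/2)*sqrt(11))*i, a' = (1/2) - ((1/2)*sqrt(11))*i. At the order-1 pole a set g(λ) = (λ - a)*f(λ) = [34/37 - 18*λ/7] / (λ - a').
Simple pole: residue = g(a) at a = (1/2) + ((1/2)*sqrt(11))*i, which is (-9/7) + ((95/2849)*sqrt(11))*i.


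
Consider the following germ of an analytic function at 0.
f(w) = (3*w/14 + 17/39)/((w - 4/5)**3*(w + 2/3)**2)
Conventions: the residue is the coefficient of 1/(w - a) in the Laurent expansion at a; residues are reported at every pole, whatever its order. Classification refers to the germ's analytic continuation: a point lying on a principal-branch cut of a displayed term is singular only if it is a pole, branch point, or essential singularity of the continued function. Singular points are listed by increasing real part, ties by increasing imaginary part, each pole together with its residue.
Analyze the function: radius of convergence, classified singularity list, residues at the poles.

Radius of convergence at 0: 2/3.
At -2/3: a pole of order 2; residue -5497875/21317296.
At 4/5: a pole of order 3; residue 5497875/21317296.

Denominator factor (w + 2/3)^2: pole of order 2 at -2/3, modulus 2/3.
Denominator factor (w - 4/5)^3: pole of order 3 at 4/5, modulus 4/5.
The radius of convergence is the smallest modulus among the singular points: 2/3.
At the order-2 pole -2/3 set g(w) = (w - (-2/3))^2*f(w) = (3*w/14 + 17/39)/(w - 4/5)**3.
Order-2 pole: residue = g'(a); g'(-2/3) = -5497875/21317296, so the residue is -5497875/21317296.
At the order-3 pole 4/5 set g(w) = (w - (4/5))^3*f(w) = (3*w/14 + 17/39)/(w + 2/3)**2.
Order-3 pole: residue = g''(a)/2; g''(4/5) = 5497875/10658648, so the residue is 5497875/21317296.
List the singular points by increasing real part (a conjugate pair: the negative imaginary part first).


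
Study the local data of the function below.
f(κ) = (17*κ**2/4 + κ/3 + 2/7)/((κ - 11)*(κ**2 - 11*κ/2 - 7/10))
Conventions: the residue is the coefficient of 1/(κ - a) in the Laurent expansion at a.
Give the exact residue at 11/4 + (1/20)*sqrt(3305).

The residue is -55451/25116 - (319483/8300838)*sqrt(3305).


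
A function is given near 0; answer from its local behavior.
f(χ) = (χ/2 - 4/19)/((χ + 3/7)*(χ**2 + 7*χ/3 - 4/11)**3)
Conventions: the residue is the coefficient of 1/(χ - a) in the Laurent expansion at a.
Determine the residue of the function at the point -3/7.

The residue is 2527823221/9775859328.

At the order-1 pole -3/7 set g(χ) = (χ - (-3/7))*f(χ) = (χ/2 - 4/19)/(χ**2 + 7*χ/3 - 4/11)**3.
Simple pole: residue = g(a) at a = -3/7, which is 2527823221/9775859328.


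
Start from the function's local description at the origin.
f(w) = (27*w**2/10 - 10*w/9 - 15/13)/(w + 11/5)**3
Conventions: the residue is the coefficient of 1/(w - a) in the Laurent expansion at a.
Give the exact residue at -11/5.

At the order-3 pole -11/5 set g(w) = (w - (-11/5))^3*f(w) = 27*w**2/10 - 10*w/9 - 15/13.
Order-3 pole: residue = g''(a)/2; g''(-11/5) = 27/5, so the residue is 27/10.

The residue is 27/10.


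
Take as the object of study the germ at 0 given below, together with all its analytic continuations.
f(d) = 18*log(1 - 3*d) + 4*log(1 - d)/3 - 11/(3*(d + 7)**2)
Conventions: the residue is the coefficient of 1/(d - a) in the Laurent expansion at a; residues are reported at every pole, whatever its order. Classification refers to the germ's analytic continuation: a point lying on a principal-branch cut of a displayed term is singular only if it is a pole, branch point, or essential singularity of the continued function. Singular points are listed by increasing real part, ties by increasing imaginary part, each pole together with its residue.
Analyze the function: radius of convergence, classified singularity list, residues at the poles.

Denominator factor (d + 7)^2: pole of order 2 at -7, modulus 7.
Branch term (4/3)*log(1 - d/(1)): its argument vanishes at d = 1, a logarithmic branch point, modulus 1.
Branch term (18)*log(1 - d/(1/3)): its argument vanishes at d = 1/3, a logarithmic branch point, modulus 1/3.
The radius of convergence is the smallest modulus among the singular points: 1/3.
The branch terms are analytic at -7 and contribute nothing to the residue; only the rational part matters.
At the order-2 pole -7 set g(d) = (d - (-7))^2*(rational part) = -11/3.
Order-2 pole: residue = g'(a); g'(-7) = 0, so the residue is 0.
List the singular points by increasing real part (a conjugate pair: the negative imaginary part first).

Radius of convergence at 0: 1/3.
At -7: a pole of order 2; residue 0.
At 1/3: a logarithmic branch point.
At 1: a logarithmic branch point.


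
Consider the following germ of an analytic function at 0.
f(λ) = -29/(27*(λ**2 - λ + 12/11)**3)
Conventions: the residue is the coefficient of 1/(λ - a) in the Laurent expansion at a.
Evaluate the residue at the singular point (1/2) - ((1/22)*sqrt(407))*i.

The factor λ**2 - λ + 12/11 splits as (λ - a)(λ - a') with a = (1/2) - ((1/22)*sqrt(407))*i, a' = (1/2) + ((1/22)*sqrt(407))*i. At the order-3 pole a set g(λ) = (λ - a)^3*f(λ) = [-29/27] / (λ - a')^3.
Order-3 pole: residue = g''(a)/2; g''((1/2) - ((1/22)*sqrt(407))*i) = -((14036/455877)*sqrt(407))*i, so the residue is -((7018/455877)*sqrt(407))*i.

The residue is -((7018/455877)*sqrt(407))*i.


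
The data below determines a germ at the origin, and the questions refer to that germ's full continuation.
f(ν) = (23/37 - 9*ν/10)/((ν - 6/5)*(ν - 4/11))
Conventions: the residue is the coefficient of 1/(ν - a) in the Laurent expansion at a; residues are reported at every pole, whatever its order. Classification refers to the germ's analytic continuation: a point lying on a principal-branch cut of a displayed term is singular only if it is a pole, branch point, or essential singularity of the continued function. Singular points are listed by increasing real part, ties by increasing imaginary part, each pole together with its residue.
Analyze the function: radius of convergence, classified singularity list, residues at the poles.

Denominator factor (ν - 6/5): pole of order 1 at 6/5, modulus 6/5.
Denominator factor (ν - 4/11): pole of order 1 at 4/11, modulus 4/11.
The radius of convergence is the smallest modulus among the singular points: 4/11.
At the order-1 pole 4/11 set g(ν) = (ν - (4/11))*f(ν) = (23/37 - 9*ν/10)/(ν - 6/5).
Simple pole: residue = g(a) at a = 4/11, which is -599/1702.
At the order-1 pole 6/5 set g(ν) = (ν - (6/5))*f(ν) = (23/37 - 9*ν/10)/(ν - 4/11).
Simple pole: residue = g(a) at a = 6/5, which is -2332/4255.
List the singular points by increasing real part (a conjugate pair: the negative imaginary part first).

Radius of convergence at 0: 4/11.
At 4/11: a pole of order 1; residue -599/1702.
At 6/5: a pole of order 1; residue -2332/4255.


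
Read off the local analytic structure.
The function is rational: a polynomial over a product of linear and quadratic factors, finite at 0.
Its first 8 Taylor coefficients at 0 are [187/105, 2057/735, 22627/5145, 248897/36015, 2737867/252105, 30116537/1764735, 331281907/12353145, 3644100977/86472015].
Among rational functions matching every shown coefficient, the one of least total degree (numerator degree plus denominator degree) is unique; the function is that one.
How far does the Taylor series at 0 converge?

The radius of convergence is 7/11.

No rational of total degree below 1 reproduces all 8 coefficients; solving the [0/1] Pade equations on them gives f(ε) = -17/(15*(ε - 7/11)), whose expansion matches every shown term.
Denominator factor (ε - 7/11): pole of order 1 at 7/11, modulus 7/11.
The radius of convergence is the smallest modulus among the singular points: 7/11.


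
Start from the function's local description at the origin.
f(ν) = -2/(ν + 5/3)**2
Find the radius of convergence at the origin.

The radius of convergence is 5/3.

Denominator factor (ν + 5/3)^2: pole of order 2 at -5/3, modulus 5/3.
The radius of convergence is the smallest modulus among the singular points: 5/3.


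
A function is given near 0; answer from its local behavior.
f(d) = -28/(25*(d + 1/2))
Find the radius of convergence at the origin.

Denominator factor (d + 1/2): pole of order 1 at -1/2, modulus 1/2.
The radius of convergence is the smallest modulus among the singular points: 1/2.

The radius of convergence is 1/2.


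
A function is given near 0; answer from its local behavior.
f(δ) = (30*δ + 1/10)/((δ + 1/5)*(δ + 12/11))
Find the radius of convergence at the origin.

The radius of convergence is 1/5.

Denominator factor (δ + 1/5): pole of order 1 at -1/5, modulus 1/5.
Denominator factor (δ + 12/11): pole of order 1 at -12/11, modulus 12/11.
The radius of convergence is the smallest modulus among the singular points: 1/5.


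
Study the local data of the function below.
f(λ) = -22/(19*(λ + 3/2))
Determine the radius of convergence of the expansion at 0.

The radius of convergence is 3/2.

Denominator factor (λ + 3/2): pole of order 1 at -3/2, modulus 3/2.
The radius of convergence is the smallest modulus among the singular points: 3/2.


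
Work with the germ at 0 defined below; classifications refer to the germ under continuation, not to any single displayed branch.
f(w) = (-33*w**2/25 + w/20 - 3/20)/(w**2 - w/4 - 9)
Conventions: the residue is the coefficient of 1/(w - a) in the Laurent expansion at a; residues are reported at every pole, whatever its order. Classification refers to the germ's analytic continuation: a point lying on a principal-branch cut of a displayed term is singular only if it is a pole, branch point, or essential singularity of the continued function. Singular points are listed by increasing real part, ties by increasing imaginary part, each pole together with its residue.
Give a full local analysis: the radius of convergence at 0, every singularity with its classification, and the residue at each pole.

Radius of convergence at 0: -1/8 + (1/8)*sqrt(577).
At 1/8 - (1/8)*sqrt(577): a pole of order 1; residue -7/50 + (2413/28850)*sqrt(577).
At 1/8 + (1/8)*sqrt(577): a pole of order 1; residue -7/50 - (2413/28850)*sqrt(577).

Denominator factor (w**2 - w/4 - 9): discriminant 577/16, real irrational roots 1/8 + (1/8)*sqrt(577) and 1/8 - (1/8)*sqrt(577); poles of order 1, moduli 1/8 + (1/8)*sqrt(577) and -1/8 + (1/8)*sqrt(577).
The radius of convergence is the smallest modulus among the singular points: -1/8 + (1/8)*sqrt(577).
The factor w**2 - w/4 - 9 splits as (w - a)(w - a') with a = 1/8 - (1/8)*sqrt(577), a' = 1/8 + (1/8)*sqrt(577). At the order-1 pole a set g(w) = (w - a)*f(w) = [-33*w**2/25 + w/20 - 3/20] / (w - a').
Simple pole: residue = g(a) at a = 1/8 - (1/8)*sqrt(577), which is -7/50 + (2413/28850)*sqrt(577).
The factor w**2 - w/4 - 9 splits as (w - a)(w - a') with a = 1/8 + (1/8)*sqrt(577), a' = 1/8 - (1/8)*sqrt(577). At the order-1 pole a set g(w) = (w - a)*f(w) = [-33*w**2/25 + w/20 - 3/20] / (w - a').
Simple pole: residue = g(a) at a = 1/8 + (1/8)*sqrt(577), which is -7/50 - (2413/28850)*sqrt(577).
List the singular points by increasing real part (a conjugate pair: the negative imaginary part first).


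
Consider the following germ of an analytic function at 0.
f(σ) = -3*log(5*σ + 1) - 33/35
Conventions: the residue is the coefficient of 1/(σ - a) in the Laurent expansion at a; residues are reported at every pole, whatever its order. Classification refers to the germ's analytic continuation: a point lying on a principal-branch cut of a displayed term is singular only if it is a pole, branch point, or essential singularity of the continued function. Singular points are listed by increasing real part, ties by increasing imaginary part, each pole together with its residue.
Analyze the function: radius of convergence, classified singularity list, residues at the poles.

Branch term (-3)*log(1 - σ/(-1/5)): its argument vanishes at σ = -1/5, a logarithmic branch point, modulus 1/5.
The radius of convergence is the smallest modulus among the singular points: 1/5.

Radius of convergence at 0: 1/5.
At -1/5: a logarithmic branch point.


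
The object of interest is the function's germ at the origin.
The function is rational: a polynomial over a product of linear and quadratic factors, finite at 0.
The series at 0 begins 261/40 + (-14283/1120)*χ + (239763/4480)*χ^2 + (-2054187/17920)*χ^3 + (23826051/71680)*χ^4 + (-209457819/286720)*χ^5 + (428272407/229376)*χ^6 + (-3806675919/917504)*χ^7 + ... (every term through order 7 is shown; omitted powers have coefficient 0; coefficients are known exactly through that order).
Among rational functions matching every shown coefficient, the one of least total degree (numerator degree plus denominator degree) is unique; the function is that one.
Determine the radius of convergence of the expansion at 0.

No rational of total degree below 5 reproduces all 8 coefficients; solving the [2/3] Pade equations on them gives f(χ) = (-7*χ**2/9 - 2*χ/7 - 29/30)/((χ + 4/9)*(χ**2 - 1/3)), whose expansion matches every shown term.
Denominator factor (χ**2 - 1/3): discriminant 4/3, real irrational roots (1/3)*sqrt(3) and -(1/3)*sqrt(3); poles of order 1, moduli (1/3)*sqrt(3) and (1/3)*sqrt(3).
Denominator factor (χ + 4/9): pole of order 1 at -4/9, modulus 4/9.
The radius of convergence is the smallest modulus among the singular points: 4/9.

The radius of convergence is 4/9.


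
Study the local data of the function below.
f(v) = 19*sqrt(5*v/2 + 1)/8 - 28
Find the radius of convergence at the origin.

Branch term (19/8)*sqrt(1 - v/(-2/5)): its argument vanishes at v = -2/5, a square-root branch point, modulus 2/5.
The radius of convergence is the smallest modulus among the singular points: 2/5.

The radius of convergence is 2/5.


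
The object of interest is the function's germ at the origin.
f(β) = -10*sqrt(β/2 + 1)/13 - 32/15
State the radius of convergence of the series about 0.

The radius of convergence is 2.

Branch term (-10/13)*sqrt(1 - β/(-2)): its argument vanishes at β = -2, a square-root branch point, modulus 2.
The radius of convergence is the smallest modulus among the singular points: 2.
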